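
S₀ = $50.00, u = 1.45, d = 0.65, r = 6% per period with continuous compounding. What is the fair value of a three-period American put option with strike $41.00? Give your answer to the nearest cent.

$6.25

Risk-neutral probability p = (e^0.06 − 0.65)/(1.45 − 0.65) = 0.4118/0.8000 = 0.5148
Terminal stock prices: S_uuu = 152.4, S_uud = 68.33, S_udd = 30.63, S_ddd = 13.73
Terminal payoffs (K − S): max(-111.4, 0) = 0, max(-27.33, 0) = 0, max(10.37, 0) = 10.37, max(27.27, 0) = 27.27
Node uu (S = 105.1): continuation = e^(−0.06)·[0.5148·0.0000 + 0.4852·0.0000] = 0.0000; exercise value = 0.0000 ≤ continuation, so V_uu = 0.0000
Node ud (S = 47.12): continuation = e^(−0.06)·[0.5148·0.0000 + 0.4852·10.3687] = 4.7380; exercise value = 0.0000 ≤ continuation, so V_ud = 4.7380
Node dd (S = 21.13): continuation = e^(−0.06)·[0.5148·10.3687 + 0.4852·27.2687] = 17.4873; exercise value = 19.8750 > continuation, so V_dd = 19.8750 (exercise)
Node u (S = 72.5): continuation = e^(−0.06)·[0.5148·0.0000 + 0.4852·4.7380] = 2.1650; exercise value = 0.0000 ≤ continuation, so V_u = 2.1650
Node d (S = 32.5): continuation = e^(−0.06)·[0.5148·4.7380 + 0.4852·19.8750] = 11.3789; exercise value = 8.5000 ≤ continuation, so V_d = 11.3789
Node 0 (S = 50): continuation = e^(−0.06)·[0.5148·2.1650 + 0.4852·11.3789] = 6.2492; exercise value = 0.0000 ≤ continuation, so V_0 = 6.2492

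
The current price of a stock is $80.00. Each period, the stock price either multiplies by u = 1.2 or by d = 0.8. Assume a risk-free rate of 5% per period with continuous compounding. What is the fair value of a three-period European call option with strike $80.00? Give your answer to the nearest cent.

Risk-neutral probability p = (e^0.05 − 0.8)/(1.2 − 0.8) = 0.2513/0.4000 = 0.6282
Terminal stock prices: S_uuu = 138.2, S_uud = 92.16, S_udd = 61.44, S_ddd = 40.96
Terminal payoffs (S − K): max(58.24, 0) = 58.24, max(12.16, 0) = 12.16, max(-18.56, 0) = 0, max(-39.04, 0) = 0
Node uu (S = 115.2): V_uu = e^(−0.05)·[0.6282·58.2400 + 0.3718·12.1600] = 39.1016
Node ud (S = 76.8): V_ud = e^(−0.05)·[0.6282·12.1600 + 0.3718·0.0000] = 7.2661
Node dd (S = 51.2): V_dd = e^(−0.05)·[0.6282·0.0000 + 0.3718·0.0000] = 0.0000
Node u (S = 96): V_u = e^(−0.05)·[0.6282·39.1016 + 0.3718·7.2661] = 25.9348
Node d (S = 64): V_d = e^(−0.05)·[0.6282·7.2661 + 0.3718·0.0000] = 4.3418
Node 0 (S = 80): V_0 = e^(−0.05)·[0.6282·25.9348 + 0.3718·4.3418] = 17.0327

$17.03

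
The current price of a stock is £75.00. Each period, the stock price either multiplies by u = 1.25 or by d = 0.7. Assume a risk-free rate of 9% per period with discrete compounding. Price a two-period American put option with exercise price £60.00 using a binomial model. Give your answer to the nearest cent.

£2.00

Risk-neutral probability p = (1 + 0.09 − 0.7)/(1.25 − 0.7) = 0.3900/0.5500 = 0.7091
Terminal stock prices: S_uu = 117.2, S_ud = 65.62, S_dd = 36.75
Terminal payoffs (K − S): max(-57.19, 0) = 0, max(-5.625, 0) = 0, max(23.25, 0) = 23.25
Node u (S = 93.75): continuation = 1/1.09·[0.7091·0.0000 + 0.2909·0.0000] = 0.0000; exercise value = 0.0000 ≤ continuation, so V_u = 0.0000
Node d (S = 52.5): continuation = 1/1.09·[0.7091·0.0000 + 0.2909·23.2500] = 6.2052; exercise value = 7.5000 > continuation, so V_d = 7.5000 (exercise)
Node 0 (S = 75): continuation = 1/1.09·[0.7091·0.0000 + 0.2909·7.5000] = 2.0017; exercise value = 0.0000 ≤ continuation, so V_0 = 2.0017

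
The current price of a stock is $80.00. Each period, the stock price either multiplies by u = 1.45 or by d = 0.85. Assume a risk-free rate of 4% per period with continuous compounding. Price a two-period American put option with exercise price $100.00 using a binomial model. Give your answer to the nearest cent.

Risk-neutral probability p = (e^0.04 − 0.85)/(1.45 − 0.85) = 0.1908/0.6000 = 0.3180
Terminal stock prices: S_uu = 168.2, S_ud = 98.6, S_dd = 57.8
Terminal payoffs (K − S): max(-68.2, 0) = 0, max(1.4, 0) = 1.4, max(42.2, 0) = 42.2
Node u (S = 116): continuation = e^(−0.04)·[0.3180·0.0000 + 0.6820·1.4000] = 0.9173; exercise value = 0.0000 ≤ continuation, so V_u = 0.9173
Node d (S = 68): continuation = e^(−0.04)·[0.3180·1.4000 + 0.6820·42.2000] = 28.0789; exercise value = 32.0000 > continuation, so V_d = 32.0000 (exercise)
Node 0 (S = 80): continuation = e^(−0.04)·[0.3180·0.9173 + 0.6820·32.0000] = 21.2480; exercise value = 20.0000 ≤ continuation, so V_0 = 21.2480

$21.25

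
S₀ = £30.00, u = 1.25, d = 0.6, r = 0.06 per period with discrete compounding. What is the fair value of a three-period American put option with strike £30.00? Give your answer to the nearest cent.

Risk-neutral probability p = (1 + 0.06 − 0.6)/(1.25 − 0.6) = 0.4600/0.6500 = 0.7077
Terminal stock prices: S_uuu = 58.59, S_uud = 28.12, S_udd = 13.5, S_ddd = 6.48
Terminal payoffs (K − S): max(-28.59, 0) = 0, max(1.875, 0) = 1.875, max(16.5, 0) = 16.5, max(23.52, 0) = 23.52
Node uu (S = 46.88): continuation = 1/1.06·[0.7077·0.0000 + 0.2923·1.8750] = 0.5171; exercise value = 0.0000 ≤ continuation, so V_uu = 0.5171
Node ud (S = 22.5): continuation = 1/1.06·[0.7077·1.8750 + 0.2923·16.5000] = 5.8019; exercise value = 7.5000 > continuation, so V_ud = 7.5000 (exercise)
Node dd (S = 10.8): continuation = 1/1.06·[0.7077·16.5000 + 0.2923·23.5200] = 17.5019; exercise value = 19.2000 > continuation, so V_dd = 19.2000 (exercise)
Node u (S = 37.5): continuation = 1/1.06·[0.7077·0.5171 + 0.2923·7.5000] = 2.4134; exercise value = 0.0000 ≤ continuation, so V_u = 2.4134
Node d (S = 18): continuation = 1/1.06·[0.7077·7.5000 + 0.2923·19.2000] = 10.3019; exercise value = 12.0000 > continuation, so V_d = 12.0000 (exercise)
Node 0 (S = 30): continuation = 1/1.06·[0.7077·2.4134 + 0.2923·12.0000] = 4.9204; exercise value = 0.0000 ≤ continuation, so V_0 = 4.9204

£4.92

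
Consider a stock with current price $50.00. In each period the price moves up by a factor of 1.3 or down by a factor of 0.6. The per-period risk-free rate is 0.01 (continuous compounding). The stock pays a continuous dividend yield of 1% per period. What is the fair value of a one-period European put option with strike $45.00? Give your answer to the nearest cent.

Per-period risk-free factor R = e^0.01 = 1.0101; dividend-adjusted growth = e^(0.01−0.01) = 1.0000.
Risk-neutral probability p = (1.0000 − 0.6)/(1.3 − 0.6) = 0.4000/0.7000 = 0.5714
Terminal stock prices: S_u = 65, S_d = 30
Terminal payoffs (K − S): max(-20, 0) = 0, max(15, 0) = 15
Node 0 (S = 50): V_0 = e^(−0.01)·[0.5714·0.0000 + 0.4286·15.0000] = 6.3646

$6.36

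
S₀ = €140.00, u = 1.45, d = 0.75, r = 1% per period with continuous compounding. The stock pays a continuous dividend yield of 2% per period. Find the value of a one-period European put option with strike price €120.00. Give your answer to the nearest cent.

€9.76

Per-period risk-free factor R = e^0.01 = 1.0101; dividend-adjusted growth = e^(0.01−0.02) = 0.9900.
Risk-neutral probability p = (0.9900 − 0.75)/(1.45 − 0.75) = 0.2400/0.7000 = 0.3429
Terminal stock prices: S_u = 203, S_d = 105
Terminal payoffs (K − S): max(-83, 0) = 0, max(15, 0) = 15
Node 0 (S = 140): V_0 = e^(−0.01)·[0.3429·0.0000 + 0.6571·15.0000] = 9.7580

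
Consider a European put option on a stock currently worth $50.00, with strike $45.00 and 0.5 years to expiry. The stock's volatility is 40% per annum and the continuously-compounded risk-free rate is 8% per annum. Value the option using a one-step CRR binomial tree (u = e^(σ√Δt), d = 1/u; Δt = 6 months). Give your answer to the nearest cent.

CRR parameters: u = e^(σ√Δt) = e^(0.4·√0.5) = 1.3269, d = 1/u = 0.7536
Per-period rate: rΔt = 0.08·0.5 = 0.04, so R = e^0.04 = 1.0408
Risk-neutral probability p = (e^0.04 − 0.7536)/(1.3269 − 0.7536) = 0.2872/0.5733 = 0.5009
Terminal stock prices: S_u = 66.34, S_d = 37.68
Terminal payoffs (K − S): max(-21.34, 0) = 0, max(7.318, 0) = 7.318
Node 0 (S = 50): V_0 = e^(−0.04)·[0.5009·0.0000 + 0.4991·7.3181] = 3.5089

$3.51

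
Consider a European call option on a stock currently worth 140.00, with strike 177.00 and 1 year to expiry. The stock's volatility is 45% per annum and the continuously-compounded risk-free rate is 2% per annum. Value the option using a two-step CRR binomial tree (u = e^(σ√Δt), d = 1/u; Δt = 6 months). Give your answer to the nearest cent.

CRR parameters: u = e^(σ√Δt) = e^(0.45·√0.5) = 1.3746, d = 1/u = 0.7275
Per-period rate: rΔt = 0.02·0.5 = 0.01, so R = e^0.01 = 1.0101
Risk-neutral probability p = (e^0.01 − 0.7275)/(1.3746 − 0.7275) = 0.2826/0.6472 = 0.4366
Terminal stock prices: S_uu = 264.6, S_ud = 140, S_dd = 74.09
Terminal payoffs (S − K): max(87.55, 0) = 87.55, max(-37, 0) = 0, max(-102.9, 0) = 0
Node u (S = 192.5): V_u = e^(−0.01)·[0.4366·87.5522 + 0.5634·0.0000] = 37.8487
Node d (S = 101.8): V_d = e^(−0.01)·[0.4366·0.0000 + 0.5634·0.0000] = 0.0000
Node 0 (S = 140): V_0 = e^(−0.01)·[0.4366·37.8487 + 0.5634·0.0000] = 16.3620

16.36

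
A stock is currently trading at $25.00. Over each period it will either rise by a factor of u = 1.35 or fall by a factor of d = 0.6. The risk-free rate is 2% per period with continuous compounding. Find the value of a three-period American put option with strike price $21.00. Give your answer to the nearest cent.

Risk-neutral probability p = (e^0.02 − 0.6)/(1.35 − 0.6) = 0.4202/0.7500 = 0.5603
Terminal stock prices: S_uuu = 61.51, S_uud = 27.34, S_udd = 12.15, S_ddd = 5.4
Terminal payoffs (K − S): max(-40.51, 0) = 0, max(-6.338, 0) = 0, max(8.85, 0) = 8.85, max(15.6, 0) = 15.6
Node uu (S = 45.56): continuation = e^(−0.02)·[0.5603·0.0000 + 0.4397·0.0000] = 0.0000; exercise value = 0.0000 ≤ continuation, so V_uu = 0.0000
Node ud (S = 20.25): continuation = e^(−0.02)·[0.5603·0.0000 + 0.4397·8.8500] = 3.8146; exercise value = 0.7500 ≤ continuation, so V_ud = 3.8146
Node dd (S = 9): continuation = e^(−0.02)·[0.5603·8.8500 + 0.4397·15.6000] = 11.5842; exercise value = 12.0000 > continuation, so V_dd = 12.0000 (exercise)
Node u (S = 33.75): continuation = e^(−0.02)·[0.5603·0.0000 + 0.4397·3.8146] = 1.6442; exercise value = 0.0000 ≤ continuation, so V_u = 1.6442
Node d (S = 15): continuation = e^(−0.02)·[0.5603·3.8146 + 0.4397·12.0000] = 7.2672; exercise value = 6.0000 ≤ continuation, so V_d = 7.2672
Node 0 (S = 25): continuation = e^(−0.02)·[0.5603·1.6442 + 0.4397·7.2672] = 4.0353; exercise value = 0.0000 ≤ continuation, so V_0 = 4.0353

$4.04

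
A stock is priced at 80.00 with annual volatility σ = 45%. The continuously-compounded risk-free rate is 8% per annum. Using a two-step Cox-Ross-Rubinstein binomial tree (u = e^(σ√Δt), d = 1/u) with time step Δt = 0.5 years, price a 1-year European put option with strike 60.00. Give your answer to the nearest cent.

4.34

CRR parameters: u = e^(σ√Δt) = e^(0.45·√0.5) = 1.3746, d = 1/u = 0.7275
Per-period rate: rΔt = 0.08·0.5 = 0.04, so R = e^0.04 = 1.0408
Risk-neutral probability p = (e^0.04 − 0.7275)/(1.3746 − 0.7275) = 0.3134/0.6472 = 0.4842
Terminal stock prices: S_uu = 151.2, S_ud = 80, S_dd = 42.34
Terminal payoffs (K − S): max(-91.17, 0) = 0, max(-20, 0) = 0, max(17.66, 0) = 17.66
Node u (S = 110): V_u = e^(−0.04)·[0.4842·0.0000 + 0.5158·0.0000] = 0.0000
Node d (S = 58.2): V_d = e^(−0.04)·[0.4842·0.0000 + 0.5158·17.6643] = 8.7544
Node 0 (S = 80): V_0 = e^(−0.04)·[0.4842·0.0000 + 0.5158·8.7544] = 4.3387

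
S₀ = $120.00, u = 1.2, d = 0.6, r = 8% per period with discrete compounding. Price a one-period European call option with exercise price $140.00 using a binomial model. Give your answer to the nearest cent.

Risk-neutral probability p = (1 + 0.08 − 0.6)/(1.2 − 0.6) = 0.4800/0.6000 = 0.8000
Terminal stock prices: S_u = 144, S_d = 72
Terminal payoffs (S − K): max(4, 0) = 4, max(-68, 0) = 0
Node 0 (S = 120): V_0 = 1/1.08·[0.8000·4.0000 + 0.2000·0.0000] = 2.9630

$2.96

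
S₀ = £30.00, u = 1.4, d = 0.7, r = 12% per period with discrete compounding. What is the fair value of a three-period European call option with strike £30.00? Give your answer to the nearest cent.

£11.48

Risk-neutral probability p = (1 + 0.12 − 0.7)/(1.4 − 0.7) = 0.4200/0.7000 = 0.6000
Terminal stock prices: S_uuu = 82.32, S_uud = 41.16, S_udd = 20.58, S_ddd = 10.29
Terminal payoffs (S − K): max(52.32, 0) = 52.32, max(11.16, 0) = 11.16, max(-9.42, 0) = 0, max(-19.71, 0) = 0
Node uu (S = 58.8): V_uu = 1/1.12·[0.6000·52.3200 + 0.4000·11.1600] = 32.0143
Node ud (S = 29.4): V_ud = 1/1.12·[0.6000·11.1600 + 0.4000·0.0000] = 5.9786
Node dd (S = 14.7): V_dd = 1/1.12·[0.6000·0.0000 + 0.4000·0.0000] = 0.0000
Node u (S = 42): V_u = 1/1.12·[0.6000·32.0143 + 0.4000·5.9786] = 19.2857
Node d (S = 21): V_d = 1/1.12·[0.6000·5.9786 + 0.4000·0.0000] = 3.2028
Node 0 (S = 30): V_0 = 1/1.12·[0.6000·19.2857 + 0.4000·3.2028] = 11.4755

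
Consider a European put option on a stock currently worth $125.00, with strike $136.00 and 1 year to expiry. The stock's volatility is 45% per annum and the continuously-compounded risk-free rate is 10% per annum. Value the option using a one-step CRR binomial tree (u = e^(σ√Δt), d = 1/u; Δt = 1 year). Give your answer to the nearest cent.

$25.35

CRR parameters: u = e^(σ√Δt) = e^(0.45·√1) = 1.5683, d = 1/u = 0.6376
Per-period rate: rΔt = 0.1·1 = 0.1, so R = e^0.1 = 1.1052
Risk-neutral probability p = (e^0.1 − 0.6376)/(1.5683 − 0.6376) = 0.4675/0.9307 = 0.5024
Terminal stock prices: S_u = 196, S_d = 79.7
Terminal payoffs (K − S): max(-60.04, 0) = 0, max(56.3, 0) = 56.3
Node 0 (S = 125): V_0 = e^(−0.1)·[0.5024·0.0000 + 0.4976·56.2965] = 25.3491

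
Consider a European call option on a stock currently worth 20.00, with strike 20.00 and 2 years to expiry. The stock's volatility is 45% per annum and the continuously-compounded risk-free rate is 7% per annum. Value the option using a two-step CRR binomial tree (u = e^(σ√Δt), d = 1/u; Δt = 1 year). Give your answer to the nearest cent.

5.54

CRR parameters: u = e^(σ√Δt) = e^(0.45·√1) = 1.5683, d = 1/u = 0.6376
Per-period rate: rΔt = 0.07·1 = 0.07, so R = e^0.07 = 1.0725
Risk-neutral probability p = (e^0.07 − 0.6376)/(1.5683 − 0.6376) = 0.4349/0.9307 = 0.4673
Terminal stock prices: S_uu = 49.19, S_ud = 20, S_dd = 8.131
Terminal payoffs (S − K): max(29.19, 0) = 29.19, max(0, 0) = 0, max(-11.87, 0) = 0
Node u (S = 31.37): V_u = e^(−0.07)·[0.4673·29.1921 + 0.5327·0.0000] = 12.7184
Node d (S = 12.75): V_d = e^(−0.07)·[0.4673·0.0000 + 0.5327·0.0000] = 0.0000
Node 0 (S = 20): V_0 = e^(−0.07)·[0.4673·12.7184 + 0.5327·0.0000] = 5.5411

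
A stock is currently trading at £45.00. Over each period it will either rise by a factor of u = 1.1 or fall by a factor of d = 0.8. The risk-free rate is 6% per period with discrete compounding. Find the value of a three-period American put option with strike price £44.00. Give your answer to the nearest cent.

Risk-neutral probability p = (1 + 0.06 − 0.8)/(1.1 − 0.8) = 0.2600/0.3000 = 0.8667
Terminal stock prices: S_uuu = 59.9, S_uud = 43.56, S_udd = 31.68, S_ddd = 23.04
Terminal payoffs (K − S): max(-15.9, 0) = 0, max(0.44, 0) = 0.44, max(12.32, 0) = 12.32, max(20.96, 0) = 20.96
Node uu (S = 54.45): continuation = 1/1.06·[0.8667·0.0000 + 0.1333·0.4400] = 0.0553; exercise value = 0.0000 ≤ continuation, so V_uu = 0.0553
Node ud (S = 39.6): continuation = 1/1.06·[0.8667·0.4400 + 0.1333·12.3200] = 1.9094; exercise value = 4.4000 > continuation, so V_ud = 4.4000 (exercise)
Node dd (S = 28.8): continuation = 1/1.06·[0.8667·12.3200 + 0.1333·20.9600] = 12.7094; exercise value = 15.2000 > continuation, so V_dd = 15.2000 (exercise)
Node u (S = 49.5): continuation = 1/1.06·[0.8667·0.0553 + 0.1333·4.4000] = 0.5987; exercise value = 0.0000 ≤ continuation, so V_u = 0.5987
Node d (S = 36): continuation = 1/1.06·[0.8667·4.4000 + 0.1333·15.2000] = 5.5094; exercise value = 8.0000 > continuation, so V_d = 8.0000 (exercise)
Node 0 (S = 45): continuation = 1/1.06·[0.8667·0.5987 + 0.1333·8.0000] = 1.4958; exercise value = 0.0000 ≤ continuation, so V_0 = 1.4958

£1.50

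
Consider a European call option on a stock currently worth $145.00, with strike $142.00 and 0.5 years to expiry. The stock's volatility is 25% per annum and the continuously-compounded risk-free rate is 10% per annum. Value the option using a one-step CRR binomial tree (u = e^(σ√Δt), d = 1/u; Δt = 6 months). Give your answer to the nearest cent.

$17.72

CRR parameters: u = e^(σ√Δt) = e^(0.25·√0.5) = 1.1934, d = 1/u = 0.8380
Per-period rate: rΔt = 0.1·0.5 = 0.05, so R = e^0.05 = 1.0513
Risk-neutral probability p = (e^0.05 − 0.8380)/(1.1934 − 0.8380) = 0.2133/0.3554 = 0.6002
Terminal stock prices: S_u = 173, S_d = 121.5
Terminal payoffs (S − K): max(31.04, 0) = 31.04, max(-20.49, 0) = 0
Node 0 (S = 145): V_0 = e^(−0.05)·[0.6002·31.0379 + 0.3998·0.0000] = 17.7199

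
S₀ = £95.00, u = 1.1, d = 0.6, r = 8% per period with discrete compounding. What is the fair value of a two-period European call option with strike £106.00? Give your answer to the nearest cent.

£7.07

Risk-neutral probability p = (1 + 0.08 − 0.6)/(1.1 − 0.6) = 0.4800/0.5000 = 0.9600
Terminal stock prices: S_uu = 115, S_ud = 62.7, S_dd = 34.2
Terminal payoffs (S − K): max(8.95, 0) = 8.95, max(-43.3, 0) = 0, max(-71.8, 0) = 0
Node u (S = 104.5): V_u = 1/1.08·[0.9600·8.9500 + 0.0400·0.0000] = 7.9556
Node d (S = 57): V_d = 1/1.08·[0.9600·0.0000 + 0.0400·0.0000] = 0.0000
Node 0 (S = 95): V_0 = 1/1.08·[0.9600·7.9556 + 0.0400·0.0000] = 7.0716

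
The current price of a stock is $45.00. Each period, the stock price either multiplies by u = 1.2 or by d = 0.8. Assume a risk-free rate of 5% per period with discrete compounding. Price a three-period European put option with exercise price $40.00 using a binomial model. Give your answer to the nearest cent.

Risk-neutral probability p = (1 + 0.05 − 0.8)/(1.2 − 0.8) = 0.2500/0.4000 = 0.6250
Terminal stock prices: S_uuu = 77.76, S_uud = 51.84, S_udd = 34.56, S_ddd = 23.04
Terminal payoffs (K − S): max(-37.76, 0) = 0, max(-11.84, 0) = 0, max(5.44, 0) = 5.44, max(16.96, 0) = 16.96
Node uu (S = 64.8): V_uu = 1/1.05·[0.6250·0.0000 + 0.3750·0.0000] = 0.0000
Node ud (S = 43.2): V_ud = 1/1.05·[0.6250·0.0000 + 0.3750·5.4400] = 1.9429
Node dd (S = 28.8): V_dd = 1/1.05·[0.6250·5.4400 + 0.3750·16.9600] = 9.2952
Node u (S = 54): V_u = 1/1.05·[0.6250·0.0000 + 0.3750·1.9429] = 0.6939
Node d (S = 36): V_d = 1/1.05·[0.6250·1.9429 + 0.3750·9.2952] = 4.4762
Node 0 (S = 45): V_0 = 1/1.05·[0.6250·0.6939 + 0.3750·4.4762] = 2.0117

$2.01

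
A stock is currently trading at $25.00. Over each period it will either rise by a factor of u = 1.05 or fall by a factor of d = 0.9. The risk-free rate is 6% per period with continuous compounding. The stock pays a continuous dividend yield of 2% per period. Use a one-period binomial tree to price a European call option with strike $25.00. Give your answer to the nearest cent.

Per-period risk-free factor R = e^0.06 = 1.0618; dividend-adjusted growth = e^(0.06−0.02) = 1.0408.
Risk-neutral probability p = (1.0408 − 0.9)/(1.05 − 0.9) = 0.1408/0.1500 = 0.9387
Terminal stock prices: S_u = 26.25, S_d = 22.5
Terminal payoffs (S − K): max(1.25, 0) = 1.25, max(-2.5, 0) = 0
Node 0 (S = 25): V_0 = e^(−0.06)·[0.9387·1.2500 + 0.0613·0.0000] = 1.1051

$1.11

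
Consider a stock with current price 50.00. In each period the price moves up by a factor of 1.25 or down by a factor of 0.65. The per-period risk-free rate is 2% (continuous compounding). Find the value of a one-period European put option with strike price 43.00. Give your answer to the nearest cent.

3.94

Risk-neutral probability p = (e^0.02 − 0.65)/(1.25 − 0.65) = 0.3702/0.6000 = 0.6170
Terminal stock prices: S_u = 62.5, S_d = 32.5
Terminal payoffs (K − S): max(-19.5, 0) = 0, max(10.5, 0) = 10.5
Node 0 (S = 50): V_0 = e^(−0.02)·[0.6170·0.0000 + 0.3830·10.5000] = 3.9418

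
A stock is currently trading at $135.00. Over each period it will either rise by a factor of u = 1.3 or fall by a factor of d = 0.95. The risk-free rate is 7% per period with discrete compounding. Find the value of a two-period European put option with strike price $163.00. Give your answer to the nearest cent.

Risk-neutral probability p = (1 + 0.07 − 0.95)/(1.3 − 0.95) = 0.1200/0.3500 = 0.3429
Terminal stock prices: S_uu = 228.2, S_ud = 166.7, S_dd = 121.8
Terminal payoffs (K − S): max(-65.15, 0) = 0, max(-3.725, 0) = 0, max(41.16, 0) = 41.16
Node u (S = 175.5): V_u = 1/1.07·[0.3429·0.0000 + 0.6571·0.0000] = 0.0000
Node d (S = 128.2): V_d = 1/1.07·[0.3429·0.0000 + 0.6571·41.1625] = 25.2800
Node 0 (S = 135): V_0 = 1/1.07·[0.3429·0.0000 + 0.6571·25.2800] = 15.5258

$15.53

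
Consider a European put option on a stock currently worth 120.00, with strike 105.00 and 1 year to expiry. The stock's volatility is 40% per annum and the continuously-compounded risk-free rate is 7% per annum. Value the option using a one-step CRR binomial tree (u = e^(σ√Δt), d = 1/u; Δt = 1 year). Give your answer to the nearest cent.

CRR parameters: u = e^(σ√Δt) = e^(0.4·√1) = 1.4918, d = 1/u = 0.6703
Per-period rate: rΔt = 0.07·1 = 0.07, so R = e^0.07 = 1.0725
Risk-neutral probability p = (e^0.07 − 0.6703)/(1.4918 − 0.6703) = 0.4022/0.8215 = 0.4896
Terminal stock prices: S_u = 179, S_d = 80.44
Terminal payoffs (K − S): max(-74.02, 0) = 0, max(24.56, 0) = 24.56
Node 0 (S = 120): V_0 = e^(−0.07)·[0.4896·0.0000 + 0.5104·24.5616] = 11.6893

11.69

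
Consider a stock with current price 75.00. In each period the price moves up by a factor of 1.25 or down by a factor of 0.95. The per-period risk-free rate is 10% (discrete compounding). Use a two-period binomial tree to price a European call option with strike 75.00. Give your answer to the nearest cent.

14.53

Risk-neutral probability p = (1 + 0.1 − 0.95)/(1.25 − 0.95) = 0.1500/0.3000 = 0.5000
Terminal stock prices: S_uu = 117.2, S_ud = 89.06, S_dd = 67.69
Terminal payoffs (S − K): max(42.19, 0) = 42.19, max(14.06, 0) = 14.06, max(-7.312, 0) = 0
Node u (S = 93.75): V_u = 1/1.1·[0.5000·42.1875 + 0.5000·14.0625] = 25.5682
Node d (S = 71.25): V_d = 1/1.1·[0.5000·14.0625 + 0.5000·0.0000] = 6.3920
Node 0 (S = 75): V_0 = 1/1.1·[0.5000·25.5682 + 0.5000·6.3920] = 14.5274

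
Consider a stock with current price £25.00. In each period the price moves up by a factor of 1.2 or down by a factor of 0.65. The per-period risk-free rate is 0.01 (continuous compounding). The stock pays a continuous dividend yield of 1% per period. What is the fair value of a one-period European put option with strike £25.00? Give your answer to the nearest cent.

Per-period risk-free factor R = e^0.01 = 1.0101; dividend-adjusted growth = e^(0.01−0.01) = 1.0000.
Risk-neutral probability p = (1.0000 − 0.65)/(1.2 − 0.65) = 0.3500/0.5500 = 0.6364
Terminal stock prices: S_u = 30, S_d = 16.25
Terminal payoffs (K − S): max(-5, 0) = 0, max(8.75, 0) = 8.75
Node 0 (S = 25): V_0 = e^(−0.01)·[0.6364·0.0000 + 0.3636·8.7500] = 3.1502

£3.15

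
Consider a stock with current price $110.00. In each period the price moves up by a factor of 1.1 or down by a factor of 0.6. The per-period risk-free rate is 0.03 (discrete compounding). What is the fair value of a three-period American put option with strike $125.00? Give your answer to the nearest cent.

$18.24

Risk-neutral probability p = (1 + 0.03 − 0.6)/(1.1 − 0.6) = 0.4300/0.5000 = 0.8600
Terminal stock prices: S_uuu = 146.4, S_uud = 79.86, S_udd = 43.56, S_ddd = 23.76
Terminal payoffs (K − S): max(-21.41, 0) = 0, max(45.14, 0) = 45.14, max(81.44, 0) = 81.44, max(101.2, 0) = 101.2
Node uu (S = 133.1): continuation = 1/1.03·[0.8600·0.0000 + 0.1400·45.1400] = 6.1355; exercise value = 0.0000 ≤ continuation, so V_uu = 6.1355
Node ud (S = 72.6): continuation = 1/1.03·[0.8600·45.1400 + 0.1400·81.4400] = 48.7592; exercise value = 52.4000 > continuation, so V_ud = 52.4000 (exercise)
Node dd (S = 39.6): continuation = 1/1.03·[0.8600·81.4400 + 0.1400·101.2400] = 81.7592; exercise value = 85.4000 > continuation, so V_dd = 85.4000 (exercise)
Node u (S = 121): continuation = 1/1.03·[0.8600·6.1355 + 0.1400·52.4000] = 12.2452; exercise value = 4.0000 ≤ continuation, so V_u = 12.2452
Node d (S = 66): continuation = 1/1.03·[0.8600·52.4000 + 0.1400·85.4000] = 55.3592; exercise value = 59.0000 > continuation, so V_d = 59.0000 (exercise)
Node 0 (S = 110): continuation = 1/1.03·[0.8600·12.2452 + 0.1400·59.0000] = 18.2436; exercise value = 15.0000 ≤ continuation, so V_0 = 18.2436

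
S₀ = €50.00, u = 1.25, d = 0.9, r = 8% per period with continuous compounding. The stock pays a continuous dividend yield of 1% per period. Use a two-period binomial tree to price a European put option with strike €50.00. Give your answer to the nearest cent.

Per-period risk-free factor R = e^0.08 = 1.0833; dividend-adjusted growth = e^(0.08−0.01) = 1.0725.
Risk-neutral probability p = (1.0725 − 0.9)/(1.25 − 0.9) = 0.1725/0.3500 = 0.4929
Terminal stock prices: S_uu = 78.12, S_ud = 56.25, S_dd = 40.5
Terminal payoffs (K − S): max(-28.12, 0) = 0, max(-6.25, 0) = 0, max(9.5, 0) = 9.5
Node u (S = 62.5): V_u = e^(−0.08)·[0.4929·0.0000 + 0.5071·0.0000] = 0.0000
Node d (S = 45): V_d = e^(−0.08)·[0.4929·0.0000 + 0.5071·9.5000] = 4.4472
Node 0 (S = 50): V_0 = e^(−0.08)·[0.4929·0.0000 + 0.5071·4.4472] = 2.0819

€2.08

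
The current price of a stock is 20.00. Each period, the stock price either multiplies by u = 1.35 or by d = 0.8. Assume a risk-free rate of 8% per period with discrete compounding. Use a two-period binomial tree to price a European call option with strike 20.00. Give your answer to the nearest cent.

4.34

Risk-neutral probability p = (1 + 0.08 − 0.8)/(1.35 − 0.8) = 0.2800/0.5500 = 0.5091
Terminal stock prices: S_uu = 36.45, S_ud = 21.6, S_dd = 12.8
Terminal payoffs (S − K): max(16.45, 0) = 16.45, max(1.6, 0) = 1.6, max(-7.2, 0) = 0
Node u (S = 27): V_u = 1/1.08·[0.5091·16.4500 + 0.4909·1.6000] = 8.4815
Node d (S = 16): V_d = 1/1.08·[0.5091·1.6000 + 0.4909·0.0000] = 0.7542
Node 0 (S = 20): V_0 = 1/1.08·[0.5091·8.4815 + 0.4909·0.7542] = 4.3408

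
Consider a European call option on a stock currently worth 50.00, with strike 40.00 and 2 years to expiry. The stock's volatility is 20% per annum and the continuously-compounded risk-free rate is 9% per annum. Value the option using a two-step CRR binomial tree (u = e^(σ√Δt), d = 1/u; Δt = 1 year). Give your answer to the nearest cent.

CRR parameters: u = e^(σ√Δt) = e^(0.2·√1) = 1.2214, d = 1/u = 0.8187
Per-period rate: rΔt = 0.09·1 = 0.09, so R = e^0.09 = 1.0942
Risk-neutral probability p = (e^0.09 − 0.8187)/(1.2214 − 0.8187) = 0.2754/0.4027 = 0.6840
Terminal stock prices: S_uu = 74.59, S_ud = 50, S_dd = 33.52
Terminal payoffs (S − K): max(34.59, 0) = 34.59, max(10, 0) = 10, max(-6.484, 0) = 0
Node u (S = 61.07): V_u = e^(−0.09)·[0.6840·34.5912 + 0.3160·10.0000] = 24.5129
Node d (S = 40.94): V_d = e^(−0.09)·[0.6840·10.0000 + 0.3160·0.0000] = 6.2516
Node 0 (S = 50): V_0 = e^(−0.09)·[0.6840·24.5129 + 0.3160·6.2516] = 17.1299

17.13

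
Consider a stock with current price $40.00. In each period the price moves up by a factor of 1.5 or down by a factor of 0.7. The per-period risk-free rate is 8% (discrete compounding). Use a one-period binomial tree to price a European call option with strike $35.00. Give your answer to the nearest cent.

$11.00

Risk-neutral probability p = (1 + 0.08 − 0.7)/(1.5 − 0.7) = 0.3800/0.8000 = 0.4750
Terminal stock prices: S_u = 60, S_d = 28
Terminal payoffs (S − K): max(25, 0) = 25, max(-7, 0) = 0
Node 0 (S = 40): V_0 = 1/1.08·[0.4750·25.0000 + 0.5250·0.0000] = 10.9954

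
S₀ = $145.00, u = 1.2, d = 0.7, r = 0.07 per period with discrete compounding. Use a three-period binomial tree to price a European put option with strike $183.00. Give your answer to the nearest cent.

Risk-neutral probability p = (1 + 0.07 − 0.7)/(1.2 − 0.7) = 0.3700/0.5000 = 0.7400
Terminal stock prices: S_uuu = 250.6, S_uud = 146.2, S_udd = 85.26, S_ddd = 49.73
Terminal payoffs (K − S): max(-67.56, 0) = 0, max(36.84, 0) = 36.84, max(97.74, 0) = 97.74, max(133.3, 0) = 133.3
Node uu (S = 208.8): V_uu = 1/1.07·[0.7400·0.0000 + 0.2600·36.8400] = 8.9518
Node ud (S = 121.8): V_ud = 1/1.07·[0.7400·36.8400 + 0.2600·97.7400] = 49.2280
Node dd (S = 71.05): V_dd = 1/1.07·[0.7400·97.7400 + 0.2600·133.2650] = 99.9780
Node u (S = 174): V_u = 1/1.07·[0.7400·8.9518 + 0.2600·49.2280] = 18.1529
Node d (S = 101.5): V_d = 1/1.07·[0.7400·49.2280 + 0.2600·99.9780] = 58.3393
Node 0 (S = 145): V_0 = 1/1.07·[0.7400·18.1529 + 0.2600·58.3393] = 26.7302

$26.73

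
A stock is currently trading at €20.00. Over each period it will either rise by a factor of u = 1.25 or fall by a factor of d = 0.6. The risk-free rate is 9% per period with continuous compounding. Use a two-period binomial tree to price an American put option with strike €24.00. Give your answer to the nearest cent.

Risk-neutral probability p = (e^0.09 − 0.6)/(1.25 − 0.6) = 0.4942/0.6500 = 0.7603
Terminal stock prices: S_uu = 31.25, S_ud = 15, S_dd = 7.2
Terminal payoffs (K − S): max(-7.25, 0) = 0, max(9, 0) = 9, max(16.8, 0) = 16.8
Node u (S = 25): continuation = e^(−0.09)·[0.7603·0.0000 + 0.2397·9.0000] = 1.9719; exercise value = 0.0000 ≤ continuation, so V_u = 1.9719
Node d (S = 12): continuation = e^(−0.09)·[0.7603·9.0000 + 0.2397·16.8000] = 9.9343; exercise value = 12.0000 > continuation, so V_d = 12.0000 (exercise)
Node 0 (S = 20): continuation = e^(−0.09)·[0.7603·1.9719 + 0.2397·12.0000] = 3.9993; exercise value = 4.0000 > continuation, so V_0 = 4.0000 (exercise)

€4.00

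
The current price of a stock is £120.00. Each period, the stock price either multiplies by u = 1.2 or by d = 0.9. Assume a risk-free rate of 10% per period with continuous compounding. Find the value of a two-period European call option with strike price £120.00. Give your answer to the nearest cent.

£23.62

Risk-neutral probability p = (e^0.1 − 0.9)/(1.2 − 0.9) = 0.2052/0.3000 = 0.6839
Terminal stock prices: S_uu = 172.8, S_ud = 129.6, S_dd = 97.2
Terminal payoffs (S − K): max(52.8, 0) = 52.8, max(9.6, 0) = 9.6, max(-22.8, 0) = 0
Node u (S = 144): V_u = e^(−0.1)·[0.6839·52.8000 + 0.3161·9.6000] = 35.4195
Node d (S = 108): V_d = e^(−0.1)·[0.6839·9.6000 + 0.3161·0.0000] = 5.9407
Node 0 (S = 120): V_0 = e^(−0.1)·[0.6839·35.4195 + 0.3161·5.9407] = 23.6175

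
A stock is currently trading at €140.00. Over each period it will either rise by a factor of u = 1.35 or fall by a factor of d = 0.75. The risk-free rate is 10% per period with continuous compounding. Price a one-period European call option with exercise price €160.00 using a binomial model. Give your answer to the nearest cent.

€15.53

Risk-neutral probability p = (e^0.1 − 0.75)/(1.35 − 0.75) = 0.3552/0.6000 = 0.5920
Terminal stock prices: S_u = 189, S_d = 105
Terminal payoffs (S − K): max(29, 0) = 29, max(-55, 0) = 0
Node 0 (S = 140): V_0 = e^(−0.1)·[0.5920·29.0000 + 0.4080·0.0000] = 15.5330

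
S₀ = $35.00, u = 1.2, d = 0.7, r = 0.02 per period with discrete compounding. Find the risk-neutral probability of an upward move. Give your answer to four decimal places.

Risk-neutral probability p = (1 + 0.02 − 0.7)/(1.2 − 0.7) = 0.3200/0.5000 = 0.6400

p = 0.6400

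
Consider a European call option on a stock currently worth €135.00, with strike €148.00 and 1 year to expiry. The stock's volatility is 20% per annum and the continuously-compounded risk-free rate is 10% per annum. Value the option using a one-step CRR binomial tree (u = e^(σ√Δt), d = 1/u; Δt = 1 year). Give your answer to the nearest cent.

€10.87

CRR parameters: u = e^(σ√Δt) = e^(0.2·√1) = 1.2214, d = 1/u = 0.8187
Per-period rate: rΔt = 0.1·1 = 0.1, so R = e^0.1 = 1.1052
Risk-neutral probability p = (e^0.1 − 0.8187)/(1.2214 − 0.8187) = 0.2864/0.4027 = 0.7113
Terminal stock prices: S_u = 164.9, S_d = 110.5
Terminal payoffs (S − K): max(16.89, 0) = 16.89, max(-37.47, 0) = 0
Node 0 (S = 135): V_0 = e^(−0.1)·[0.7113·16.8894 + 0.2887·0.0000] = 10.8709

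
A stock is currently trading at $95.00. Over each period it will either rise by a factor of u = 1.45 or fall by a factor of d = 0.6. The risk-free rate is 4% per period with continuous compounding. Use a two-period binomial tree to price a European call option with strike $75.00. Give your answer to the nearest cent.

$34.49

Risk-neutral probability p = (e^0.04 − 0.6)/(1.45 − 0.6) = 0.4408/0.8500 = 0.5186
Terminal stock prices: S_uu = 199.7, S_ud = 82.65, S_dd = 34.2
Terminal payoffs (S − K): max(124.7, 0) = 124.7, max(7.65, 0) = 7.65, max(-40.8, 0) = 0
Node u (S = 137.8): V_u = e^(−0.04)·[0.5186·124.7375 + 0.4814·7.6500] = 65.6908
Node d (S = 57): V_d = e^(−0.04)·[0.5186·7.6500 + 0.4814·0.0000] = 3.8117
Node 0 (S = 95): V_0 = e^(−0.04)·[0.5186·65.6908 + 0.4814·3.8117] = 34.4945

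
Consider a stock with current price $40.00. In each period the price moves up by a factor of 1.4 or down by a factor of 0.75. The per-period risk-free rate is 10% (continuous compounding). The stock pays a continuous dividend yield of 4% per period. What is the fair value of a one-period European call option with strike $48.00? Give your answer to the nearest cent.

Per-period risk-free factor R = e^0.1 = 1.1052; dividend-adjusted growth = e^(0.1−0.04) = 1.0618.
Risk-neutral probability p = (1.0618 − 0.75)/(1.4 − 0.75) = 0.3118/0.6500 = 0.4797
Terminal stock prices: S_u = 56, S_d = 30
Terminal payoffs (S − K): max(8, 0) = 8, max(-18, 0) = 0
Node 0 (S = 40): V_0 = e^(−0.1)·[0.4797·8.0000 + 0.5203·0.0000] = 3.4728

$3.47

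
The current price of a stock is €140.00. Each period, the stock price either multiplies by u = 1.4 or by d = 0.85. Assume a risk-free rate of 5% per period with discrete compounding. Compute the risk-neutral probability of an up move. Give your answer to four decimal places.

Risk-neutral probability p = (1 + 0.05 − 0.85)/(1.4 − 0.85) = 0.2000/0.5500 = 0.3636

p = 0.3636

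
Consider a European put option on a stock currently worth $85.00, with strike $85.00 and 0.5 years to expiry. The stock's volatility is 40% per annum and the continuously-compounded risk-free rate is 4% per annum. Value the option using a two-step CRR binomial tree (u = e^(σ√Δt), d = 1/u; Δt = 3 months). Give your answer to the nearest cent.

CRR parameters: u = e^(σ√Δt) = e^(0.4·√0.25) = 1.2214, d = 1/u = 0.8187
Per-period rate: rΔt = 0.04·0.25 = 0.01, so R = e^0.01 = 1.0101
Risk-neutral probability p = (e^0.01 − 0.8187)/(1.2214 − 0.8187) = 0.1913/0.4027 = 0.4751
Terminal stock prices: S_uu = 126.8, S_ud = 85, S_dd = 56.98
Terminal payoffs (K − S): max(-41.81, 0) = 0, max(0, 0) = 0, max(28.02, 0) = 28.02
Node u (S = 103.8): V_u = e^(−0.01)·[0.4751·0.0000 + 0.5249·0.0000] = 0.0000
Node d (S = 69.59): V_d = e^(−0.01)·[0.4751·0.0000 + 0.5249·28.0228] = 14.5621
Node 0 (S = 85): V_0 = e^(−0.01)·[0.4751·0.0000 + 0.5249·14.5621] = 7.5672

$7.57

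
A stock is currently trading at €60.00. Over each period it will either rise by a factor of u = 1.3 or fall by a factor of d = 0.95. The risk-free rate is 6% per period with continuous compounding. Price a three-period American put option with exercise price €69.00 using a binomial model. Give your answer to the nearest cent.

Risk-neutral probability p = (e^0.06 − 0.95)/(1.3 − 0.95) = 0.1118/0.3500 = 0.3195
Terminal stock prices: S_uuu = 131.8, S_uud = 96.33, S_udd = 70.39, S_ddd = 51.44
Terminal payoffs (K − S): max(-62.82, 0) = 0, max(-27.33, 0) = 0, max(-1.395, 0) = 0, max(17.56, 0) = 17.56
Node uu (S = 101.4): continuation = e^(−0.06)·[0.3195·0.0000 + 0.6805·0.0000] = 0.0000; exercise value = 0.0000 ≤ continuation, so V_uu = 0.0000
Node ud (S = 74.1): continuation = e^(−0.06)·[0.3195·0.0000 + 0.6805·0.0000] = 0.0000; exercise value = 0.0000 ≤ continuation, so V_ud = 0.0000
Node dd (S = 54.15): continuation = e^(−0.06)·[0.3195·0.0000 + 0.6805·17.5575] = 11.2515; exercise value = 14.8500 > continuation, so V_dd = 14.8500 (exercise)
Node u (S = 78): continuation = e^(−0.06)·[0.3195·0.0000 + 0.6805·0.0000] = 0.0000; exercise value = 0.0000 ≤ continuation, so V_u = 0.0000
Node d (S = 57): continuation = e^(−0.06)·[0.3195·0.0000 + 0.6805·14.8500] = 9.5165; exercise value = 12.0000 > continuation, so V_d = 12.0000 (exercise)
Node 0 (S = 60): continuation = e^(−0.06)·[0.3195·0.0000 + 0.6805·12.0000] = 7.6901; exercise value = 9.0000 > continuation, so V_0 = 9.0000 (exercise)

€9.00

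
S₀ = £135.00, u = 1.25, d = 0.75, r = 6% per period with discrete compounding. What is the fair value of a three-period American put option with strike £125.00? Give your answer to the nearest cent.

£10.83

Risk-neutral probability p = (1 + 0.06 − 0.75)/(1.25 − 0.75) = 0.3100/0.5000 = 0.6200
Terminal stock prices: S_uuu = 263.7, S_uud = 158.2, S_udd = 94.92, S_ddd = 56.95
Terminal payoffs (K − S): max(-138.7, 0) = 0, max(-33.2, 0) = 0, max(30.08, 0) = 30.08, max(68.05, 0) = 68.05
Node uu (S = 210.9): continuation = 1/1.06·[0.6200·0.0000 + 0.3800·0.0000] = 0.0000; exercise value = 0.0000 ≤ continuation, so V_uu = 0.0000
Node ud (S = 126.6): continuation = 1/1.06·[0.6200·0.0000 + 0.3800·30.0781] = 10.7827; exercise value = 0.0000 ≤ continuation, so V_ud = 10.7827
Node dd (S = 75.94): continuation = 1/1.06·[0.6200·30.0781 + 0.3800·68.0469] = 41.9870; exercise value = 49.0625 > continuation, so V_dd = 49.0625 (exercise)
Node u (S = 168.8): continuation = 1/1.06·[0.6200·0.0000 + 0.3800·10.7827] = 3.8655; exercise value = 0.0000 ≤ continuation, so V_u = 3.8655
Node d (S = 101.2): continuation = 1/1.06·[0.6200·10.7827 + 0.3800·49.0625] = 23.8953; exercise value = 23.7500 ≤ continuation, so V_d = 23.8953
Node 0 (S = 135): continuation = 1/1.06·[0.6200·3.8655 + 0.3800·23.8953] = 10.8272; exercise value = 0.0000 ≤ continuation, so V_0 = 10.8272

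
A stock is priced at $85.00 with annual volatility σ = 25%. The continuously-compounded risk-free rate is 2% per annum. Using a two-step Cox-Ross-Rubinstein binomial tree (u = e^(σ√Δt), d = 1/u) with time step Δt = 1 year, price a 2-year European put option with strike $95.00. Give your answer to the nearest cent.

CRR parameters: u = e^(σ√Δt) = e^(0.25·√1) = 1.2840, d = 1/u = 0.7788
Per-period rate: rΔt = 0.02·1 = 0.02, so R = e^0.02 = 1.0202
Risk-neutral probability p = (e^0.02 − 0.7788)/(1.2840 − 0.7788) = 0.2414/0.5052 = 0.4778
Terminal stock prices: S_uu = 140.1, S_ud = 85, S_dd = 51.56
Terminal payoffs (K − S): max(-45.14, 0) = 0, max(10, 0) = 10, max(43.44, 0) = 43.44
Node u (S = 109.1): V_u = e^(−0.02)·[0.4778·0.0000 + 0.5222·10.0000] = 5.1185
Node d (S = 66.2): V_d = e^(−0.02)·[0.4778·10.0000 + 0.5222·43.4449] = 26.9208
Node 0 (S = 85): V_0 = e^(−0.02)·[0.4778·5.1185 + 0.5222·26.9208] = 16.1767

$16.18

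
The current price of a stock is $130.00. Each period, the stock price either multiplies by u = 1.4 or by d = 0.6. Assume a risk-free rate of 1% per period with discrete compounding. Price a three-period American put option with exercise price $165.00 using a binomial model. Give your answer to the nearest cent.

Risk-neutral probability p = (1 + 0.01 − 0.6)/(1.4 − 0.6) = 0.4100/0.8000 = 0.5125
Terminal stock prices: S_uuu = 356.7, S_uud = 152.9, S_udd = 65.52, S_ddd = 28.08
Terminal payoffs (K − S): max(-191.7, 0) = 0, max(12.12, 0) = 12.12, max(99.48, 0) = 99.48, max(136.9, 0) = 136.9
Node uu (S = 254.8): continuation = 1/1.01·[0.5125·0.0000 + 0.4875·12.1200] = 5.8500; exercise value = 0.0000 ≤ continuation, so V_uu = 5.8500
Node ud (S = 109.2): continuation = 1/1.01·[0.5125·12.1200 + 0.4875·99.4800] = 54.1663; exercise value = 55.8000 > continuation, so V_ud = 55.8000 (exercise)
Node dd (S = 46.8): continuation = 1/1.01·[0.5125·99.4800 + 0.4875·136.9200] = 116.5663; exercise value = 118.2000 > continuation, so V_dd = 118.2000 (exercise)
Node u (S = 182): continuation = 1/1.01·[0.5125·5.8500 + 0.4875·55.8000] = 29.9016; exercise value = 0.0000 ≤ continuation, so V_u = 29.9016
Node d (S = 78): continuation = 1/1.01·[0.5125·55.8000 + 0.4875·118.2000] = 85.3663; exercise value = 87.0000 > continuation, so V_d = 87.0000 (exercise)
Node 0 (S = 130): continuation = 1/1.01·[0.5125·29.9016 + 0.4875·87.0000] = 57.1654; exercise value = 35.0000 ≤ continuation, so V_0 = 57.1654

$57.17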